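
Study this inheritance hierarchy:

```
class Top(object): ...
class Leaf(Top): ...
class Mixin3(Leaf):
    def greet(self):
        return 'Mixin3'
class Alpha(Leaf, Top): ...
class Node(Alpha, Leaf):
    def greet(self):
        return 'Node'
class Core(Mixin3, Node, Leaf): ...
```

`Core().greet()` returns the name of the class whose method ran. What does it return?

L[Core] = Core + merge(L[Mixin3], L[Node], L[Leaf], [Mixin3 Node Leaf])
  take Mixin3:  [Mixin3 Leaf Top object] + [Node Alpha Leaf Top object] + [Leaf Top object] + [Mixin3 Node Leaf]
  take Node:  [Leaf Top object] + [Node Alpha Leaf Top object] + [Leaf Top object] + [Node Leaf]
  take Alpha:  [Leaf Top object] + [Alpha Leaf Top object] + [Leaf Top object] + [Leaf]
  take Leaf:  [Leaf Top object] + [Leaf Top object] + [Leaf Top object] + [Leaf]
  take Top:  [Top object] + [Top object] + [Top object]
  take object:  [object] + [object] + [object]
MRO: Core Mixin3 Node Alpha Leaf Top object
greet is defined in: Mixin3, Node. First along the MRO is Mixin3.

Mixin3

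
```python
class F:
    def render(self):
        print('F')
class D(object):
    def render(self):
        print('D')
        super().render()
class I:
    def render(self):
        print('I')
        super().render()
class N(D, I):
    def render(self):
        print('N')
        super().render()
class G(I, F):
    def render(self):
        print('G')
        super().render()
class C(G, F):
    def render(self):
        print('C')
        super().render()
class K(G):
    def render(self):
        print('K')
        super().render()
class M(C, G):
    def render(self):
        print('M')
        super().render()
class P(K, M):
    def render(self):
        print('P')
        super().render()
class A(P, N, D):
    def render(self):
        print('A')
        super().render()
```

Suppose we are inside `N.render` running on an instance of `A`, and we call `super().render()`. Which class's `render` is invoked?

L[A] = A + merge(L[P], L[N], L[D], [P N D])
  take P:  [P K M C G I F object] + [N D I object] + [D object] + [P N D]
  take K:  [K M C G I F object] + [N D I object] + [D object] + [N D]
  take M:  [M C G I F object] + [N D I object] + [D object] + [N D]
  take C:  [C G I F object] + [N D I object] + [D object] + [N D]
  take G:  [G I F object] + [N D I object] + [D object] + [N D]
  take N:  [I F object] + [N D I object] + [D object] + [N D]
  take D:  [I F object] + [D I object] + [D object] + [D]
  take I:  [I F object] + [I object] + [object]
  take F:  [F object] + [object] + [object]
  take object:  [object] + [object] + [object]
MRO: A P K M C G N D I F object
super() in N.render on a A instance goes to the class after N in A's MRO: D.

D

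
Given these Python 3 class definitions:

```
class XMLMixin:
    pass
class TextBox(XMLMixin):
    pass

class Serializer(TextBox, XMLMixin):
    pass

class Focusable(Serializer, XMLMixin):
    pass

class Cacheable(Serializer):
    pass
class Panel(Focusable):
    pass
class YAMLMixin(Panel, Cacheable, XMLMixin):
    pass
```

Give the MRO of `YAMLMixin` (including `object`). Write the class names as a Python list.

[YAMLMixin, Panel, Focusable, Cacheable, Serializer, TextBox, XMLMixin, object]

L[YAMLMixin] = YAMLMixin + merge(L[Panel], L[Cacheable], L[XMLMixin], [Panel Cacheable XMLMixin])
  take Panel:  [Panel Focusable Serializer TextBox XMLMixin object] + [Cacheable Serializer TextBox XMLMixin object] + [XMLMixin object] + [Panel Cacheable XMLMixin]
  take Focusable:  [Focusable Serializer TextBox XMLMixin object] + [Cacheable Serializer TextBox XMLMixin object] + [XMLMixin object] + [Cacheable XMLMixin]
  take Cacheable:  [Serializer TextBox XMLMixin object] + [Cacheable Serializer TextBox XMLMixin object] + [XMLMixin object] + [Cacheable XMLMixin]
  take Serializer:  [Serializer TextBox XMLMixin object] + [Serializer TextBox XMLMixin object] + [XMLMixin object] + [XMLMixin]
  take TextBox:  [TextBox XMLMixin object] + [TextBox XMLMixin object] + [XMLMixin object] + [XMLMixin]
  take XMLMixin:  [XMLMixin object] + [XMLMixin object] + [XMLMixin object] + [XMLMixin]
  take object:  [object] + [object] + [object]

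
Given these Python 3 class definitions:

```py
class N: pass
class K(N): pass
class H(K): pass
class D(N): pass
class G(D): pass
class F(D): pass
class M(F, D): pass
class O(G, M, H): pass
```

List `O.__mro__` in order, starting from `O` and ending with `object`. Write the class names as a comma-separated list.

L[O] = O + merge(L[G], L[M], L[H], [G M H])
  take G:  [G D N object] + [M F D N object] + [H K N object] + [G M H]
  take M:  [D N object] + [M F D N object] + [H K N object] + [M H]
  take F:  [D N object] + [F D N object] + [H K N object] + [H]
  take D:  [D N object] + [D N object] + [H K N object] + [H]
  take H:  [N object] + [N object] + [H K N object] + [H]
  take K:  [N object] + [N object] + [K N object]
  take N:  [N object] + [N object] + [N object]
  take object:  [object] + [object] + [object]

O, G, M, F, D, H, K, N, object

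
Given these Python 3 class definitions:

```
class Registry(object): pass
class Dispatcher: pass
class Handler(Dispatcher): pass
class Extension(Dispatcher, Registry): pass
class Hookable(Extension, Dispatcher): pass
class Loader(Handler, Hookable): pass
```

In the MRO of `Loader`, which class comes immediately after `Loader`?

L[Loader] = Loader + merge(L[Handler], L[Hookable], [Handler Hookable])
  take Handler:  [Handler Dispatcher object] + [Hookable Extension Dispatcher Registry object] + [Handler Hookable]
  take Hookable:  [Dispatcher object] + [Hookable Extension Dispatcher Registry object] + [Hookable]
  take Extension:  [Dispatcher object] + [Extension Dispatcher Registry object]
  take Dispatcher:  [Dispatcher object] + [Dispatcher Registry object]
  take Registry:  [object] + [Registry object]
  take object:  [object] + [object]
MRO: Loader Handler Hookable Extension Dispatcher Registry object
Loader is at position 0; next is Handler.

Handler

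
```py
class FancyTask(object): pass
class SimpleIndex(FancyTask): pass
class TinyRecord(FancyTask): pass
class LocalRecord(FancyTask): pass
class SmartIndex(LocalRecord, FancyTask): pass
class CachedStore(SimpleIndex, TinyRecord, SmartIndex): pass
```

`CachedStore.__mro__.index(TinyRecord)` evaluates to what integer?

L[CachedStore] = CachedStore + merge(L[SimpleIndex], L[TinyRecord], L[SmartIndex], [SimpleIndex TinyRecord SmartIndex])
  take SimpleIndex:  [SimpleIndex FancyTask object] + [TinyRecord FancyTask object] + [SmartIndex LocalRecord FancyTask object] + [SimpleIndex TinyRecord SmartIndex]
  take TinyRecord:  [FancyTask object] + [TinyRecord FancyTask object] + [SmartIndex LocalRecord FancyTask object] + [TinyRecord SmartIndex]
  take SmartIndex:  [FancyTask object] + [FancyTask object] + [SmartIndex LocalRecord FancyTask object] + [SmartIndex]
  take LocalRecord:  [FancyTask object] + [FancyTask object] + [LocalRecord FancyTask object]
  take FancyTask:  [FancyTask object] + [FancyTask object] + [FancyTask object]
  take object:  [object] + [object] + [object]
MRO: CachedStore SimpleIndex TinyRecord SmartIndex LocalRecord FancyTask object
TinyRecord sits at index 2.

2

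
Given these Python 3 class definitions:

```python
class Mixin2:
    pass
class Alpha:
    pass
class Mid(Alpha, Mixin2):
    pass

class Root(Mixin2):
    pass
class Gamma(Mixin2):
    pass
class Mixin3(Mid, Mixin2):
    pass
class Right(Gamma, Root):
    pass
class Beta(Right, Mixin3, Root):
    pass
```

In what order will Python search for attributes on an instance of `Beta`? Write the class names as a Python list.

L[Beta] = Beta + merge(L[Right], L[Mixin3], L[Root], [Right Mixin3 Root])
  take Right:  [Right Gamma Root Mixin2 object] + [Mixin3 Mid Alpha Mixin2 object] + [Root Mixin2 object] + [Right Mixin3 Root]
  take Gamma:  [Gamma Root Mixin2 object] + [Mixin3 Mid Alpha Mixin2 object] + [Root Mixin2 object] + [Mixin3 Root]
  take Mixin3:  [Root Mixin2 object] + [Mixin3 Mid Alpha Mixin2 object] + [Root Mixin2 object] + [Mixin3 Root]
  take Root:  [Root Mixin2 object] + [Mid Alpha Mixin2 object] + [Root Mixin2 object] + [Root]
  take Mid:  [Mixin2 object] + [Mid Alpha Mixin2 object] + [Mixin2 object]
  take Alpha:  [Mixin2 object] + [Alpha Mixin2 object] + [Mixin2 object]
  take Mixin2:  [Mixin2 object] + [Mixin2 object] + [Mixin2 object]
  take object:  [object] + [object] + [object]

[Beta, Right, Gamma, Mixin3, Root, Mid, Alpha, Mixin2, object]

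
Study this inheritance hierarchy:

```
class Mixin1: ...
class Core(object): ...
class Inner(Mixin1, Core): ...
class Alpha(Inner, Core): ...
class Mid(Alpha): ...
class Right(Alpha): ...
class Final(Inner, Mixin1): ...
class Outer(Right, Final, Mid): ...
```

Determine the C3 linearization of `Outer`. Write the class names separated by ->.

L[Outer] = Outer + merge(L[Right], L[Final], L[Mid], [Right Final Mid])
  take Right:  [Right Alpha Inner Mixin1 Core object] + [Final Inner Mixin1 Core object] + [Mid Alpha Inner Mixin1 Core object] + [Right Final Mid]
  take Final:  [Alpha Inner Mixin1 Core object] + [Final Inner Mixin1 Core object] + [Mid Alpha Inner Mixin1 Core object] + [Final Mid]
  take Mid:  [Alpha Inner Mixin1 Core object] + [Inner Mixin1 Core object] + [Mid Alpha Inner Mixin1 Core object] + [Mid]
  take Alpha:  [Alpha Inner Mixin1 Core object] + [Inner Mixin1 Core object] + [Alpha Inner Mixin1 Core object]
  take Inner:  [Inner Mixin1 Core object] + [Inner Mixin1 Core object] + [Inner Mixin1 Core object]
  take Mixin1:  [Mixin1 Core object] + [Mixin1 Core object] + [Mixin1 Core object]
  take Core:  [Core object] + [Core object] + [Core object]
  take object:  [object] + [object] + [object]

Outer -> Right -> Final -> Mid -> Alpha -> Inner -> Mixin1 -> Core -> object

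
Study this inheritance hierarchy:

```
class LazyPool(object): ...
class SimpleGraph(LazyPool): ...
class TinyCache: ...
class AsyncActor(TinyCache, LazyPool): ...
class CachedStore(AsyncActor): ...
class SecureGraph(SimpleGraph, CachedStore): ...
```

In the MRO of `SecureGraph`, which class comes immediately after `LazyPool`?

L[SecureGraph] = SecureGraph + merge(L[SimpleGraph], L[CachedStore], [SimpleGraph CachedStore])
  take SimpleGraph:  [SimpleGraph LazyPool object] + [CachedStore AsyncActor TinyCache LazyPool object] + [SimpleGraph CachedStore]
  take CachedStore:  [LazyPool object] + [CachedStore AsyncActor TinyCache LazyPool object] + [CachedStore]
  take AsyncActor:  [LazyPool object] + [AsyncActor TinyCache LazyPool object]
  take TinyCache:  [LazyPool object] + [TinyCache LazyPool object]
  take LazyPool:  [LazyPool object] + [LazyPool object]
  take object:  [object] + [object]
MRO: SecureGraph SimpleGraph CachedStore AsyncActor TinyCache LazyPool object
LazyPool is at position 5; next is object.

object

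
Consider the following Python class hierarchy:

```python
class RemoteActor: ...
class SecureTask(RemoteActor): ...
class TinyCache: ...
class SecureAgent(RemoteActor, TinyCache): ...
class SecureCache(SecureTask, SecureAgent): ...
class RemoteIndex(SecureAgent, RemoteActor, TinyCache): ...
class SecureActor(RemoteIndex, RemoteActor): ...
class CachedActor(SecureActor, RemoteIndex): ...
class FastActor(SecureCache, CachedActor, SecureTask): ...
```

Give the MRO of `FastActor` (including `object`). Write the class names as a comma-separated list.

FastActor, SecureCache, CachedActor, SecureTask, SecureActor, RemoteIndex, SecureAgent, RemoteActor, TinyCache, object

L[FastActor] = FastActor + merge(L[SecureCache], L[CachedActor], L[SecureTask], [SecureCache CachedActor SecureTask])
  take SecureCache:  [SecureCache SecureTask SecureAgent RemoteActor TinyCache object] + [CachedActor SecureActor RemoteIndex SecureAgent RemoteActor TinyCache object] + [SecureTask RemoteActor object] + [SecureCache CachedActor SecureTask]
  take CachedActor:  [SecureTask SecureAgent RemoteActor TinyCache object] + [CachedActor SecureActor RemoteIndex SecureAgent RemoteActor TinyCache object] + [SecureTask RemoteActor object] + [CachedActor SecureTask]
  take SecureTask:  [SecureTask SecureAgent RemoteActor TinyCache object] + [SecureActor RemoteIndex SecureAgent RemoteActor TinyCache object] + [SecureTask RemoteActor object] + [SecureTask]
  take SecureActor:  [SecureAgent RemoteActor TinyCache object] + [SecureActor RemoteIndex SecureAgent RemoteActor TinyCache object] + [RemoteActor object]
  take RemoteIndex:  [SecureAgent RemoteActor TinyCache object] + [RemoteIndex SecureAgent RemoteActor TinyCache object] + [RemoteActor object]
  take SecureAgent:  [SecureAgent RemoteActor TinyCache object] + [SecureAgent RemoteActor TinyCache object] + [RemoteActor object]
  take RemoteActor:  [RemoteActor TinyCache object] + [RemoteActor TinyCache object] + [RemoteActor object]
  take TinyCache:  [TinyCache object] + [TinyCache object] + [object]
  take object:  [object] + [object] + [object]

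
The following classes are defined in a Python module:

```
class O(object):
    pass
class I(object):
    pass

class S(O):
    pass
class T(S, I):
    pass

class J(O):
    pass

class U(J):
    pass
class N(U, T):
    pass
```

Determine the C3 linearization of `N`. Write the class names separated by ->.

N -> U -> J -> T -> S -> O -> I -> object

L[N] = N + merge(L[U], L[T], [U T])
  take U:  [U J O object] + [T S O I object] + [U T]
  take J:  [J O object] + [T S O I object] + [T]
  take T:  [O object] + [T S O I object] + [T]
  take S:  [O object] + [S O I object]
  take O:  [O object] + [O I object]
  take I:  [object] + [I object]
  take object:  [object] + [object]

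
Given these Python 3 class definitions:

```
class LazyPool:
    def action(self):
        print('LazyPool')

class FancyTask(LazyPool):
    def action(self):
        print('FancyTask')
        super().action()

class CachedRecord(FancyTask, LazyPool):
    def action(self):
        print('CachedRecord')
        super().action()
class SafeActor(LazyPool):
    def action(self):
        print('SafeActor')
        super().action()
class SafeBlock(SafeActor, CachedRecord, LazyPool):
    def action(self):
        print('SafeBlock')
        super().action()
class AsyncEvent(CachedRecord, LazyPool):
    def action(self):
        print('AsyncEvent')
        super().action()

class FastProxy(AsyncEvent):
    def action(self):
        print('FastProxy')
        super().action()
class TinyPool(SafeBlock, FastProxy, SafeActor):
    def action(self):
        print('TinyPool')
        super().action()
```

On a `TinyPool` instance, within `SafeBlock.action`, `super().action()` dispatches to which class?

FastProxy

L[TinyPool] = TinyPool + merge(L[SafeBlock], L[FastProxy], L[SafeActor], [SafeBlock FastProxy SafeActor])
  take SafeBlock:  [SafeBlock SafeActor CachedRecord FancyTask LazyPool object] + [FastProxy AsyncEvent CachedRecord FancyTask LazyPool object] + [SafeActor LazyPool object] + [SafeBlock FastProxy SafeActor]
  take FastProxy:  [SafeActor CachedRecord FancyTask LazyPool object] + [FastProxy AsyncEvent CachedRecord FancyTask LazyPool object] + [SafeActor LazyPool object] + [FastProxy SafeActor]
  take SafeActor:  [SafeActor CachedRecord FancyTask LazyPool object] + [AsyncEvent CachedRecord FancyTask LazyPool object] + [SafeActor LazyPool object] + [SafeActor]
  take AsyncEvent:  [CachedRecord FancyTask LazyPool object] + [AsyncEvent CachedRecord FancyTask LazyPool object] + [LazyPool object]
  take CachedRecord:  [CachedRecord FancyTask LazyPool object] + [CachedRecord FancyTask LazyPool object] + [LazyPool object]
  take FancyTask:  [FancyTask LazyPool object] + [FancyTask LazyPool object] + [LazyPool object]
  take LazyPool:  [LazyPool object] + [LazyPool object] + [LazyPool object]
  take object:  [object] + [object] + [object]
MRO: TinyPool SafeBlock FastProxy SafeActor AsyncEvent CachedRecord FancyTask LazyPool object
super() in SafeBlock.action on a TinyPool instance goes to the class after SafeBlock in TinyPool's MRO: FastProxy.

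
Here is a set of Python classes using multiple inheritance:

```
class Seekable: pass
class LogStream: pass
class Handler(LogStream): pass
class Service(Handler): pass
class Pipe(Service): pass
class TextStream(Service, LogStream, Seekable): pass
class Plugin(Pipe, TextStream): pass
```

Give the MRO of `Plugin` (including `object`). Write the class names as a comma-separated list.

Plugin, Pipe, TextStream, Service, Handler, LogStream, Seekable, object

L[Plugin] = Plugin + merge(L[Pipe], L[TextStream], [Pipe TextStream])
  take Pipe:  [Pipe Service Handler LogStream object] + [TextStream Service Handler LogStream Seekable object] + [Pipe TextStream]
  take TextStream:  [Service Handler LogStream object] + [TextStream Service Handler LogStream Seekable object] + [TextStream]
  take Service:  [Service Handler LogStream object] + [Service Handler LogStream Seekable object]
  take Handler:  [Handler LogStream object] + [Handler LogStream Seekable object]
  take LogStream:  [LogStream object] + [LogStream Seekable object]
  take Seekable:  [object] + [Seekable object]
  take object:  [object] + [object]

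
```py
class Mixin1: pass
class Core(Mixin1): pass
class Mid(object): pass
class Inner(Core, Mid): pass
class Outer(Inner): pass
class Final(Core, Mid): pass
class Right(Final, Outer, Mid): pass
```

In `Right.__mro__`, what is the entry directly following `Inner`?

Core

L[Right] = Right + merge(L[Final], L[Outer], L[Mid], [Final Outer Mid])
  take Final:  [Final Core Mixin1 Mid object] + [Outer Inner Core Mixin1 Mid object] + [Mid object] + [Final Outer Mid]
  take Outer:  [Core Mixin1 Mid object] + [Outer Inner Core Mixin1 Mid object] + [Mid object] + [Outer Mid]
  take Inner:  [Core Mixin1 Mid object] + [Inner Core Mixin1 Mid object] + [Mid object] + [Mid]
  take Core:  [Core Mixin1 Mid object] + [Core Mixin1 Mid object] + [Mid object] + [Mid]
  take Mixin1:  [Mixin1 Mid object] + [Mixin1 Mid object] + [Mid object] + [Mid]
  take Mid:  [Mid object] + [Mid object] + [Mid object] + [Mid]
  take object:  [object] + [object] + [object]
MRO: Right Final Outer Inner Core Mixin1 Mid object
Inner is at position 3; next is Core.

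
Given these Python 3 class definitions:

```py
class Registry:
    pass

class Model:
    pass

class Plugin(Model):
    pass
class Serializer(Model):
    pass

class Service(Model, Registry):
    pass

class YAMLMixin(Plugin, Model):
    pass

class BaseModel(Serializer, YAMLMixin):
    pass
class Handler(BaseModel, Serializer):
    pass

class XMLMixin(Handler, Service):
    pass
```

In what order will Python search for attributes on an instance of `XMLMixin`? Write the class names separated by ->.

L[XMLMixin] = XMLMixin + merge(L[Handler], L[Service], [Handler Service])
  take Handler:  [Handler BaseModel Serializer YAMLMixin Plugin Model object] + [Service Model Registry object] + [Handler Service]
  take BaseModel:  [BaseModel Serializer YAMLMixin Plugin Model object] + [Service Model Registry object] + [Service]
  take Serializer:  [Serializer YAMLMixin Plugin Model object] + [Service Model Registry object] + [Service]
  take YAMLMixin:  [YAMLMixin Plugin Model object] + [Service Model Registry object] + [Service]
  take Plugin:  [Plugin Model object] + [Service Model Registry object] + [Service]
  take Service:  [Model object] + [Service Model Registry object] + [Service]
  take Model:  [Model object] + [Model Registry object]
  take Registry:  [object] + [Registry object]
  take object:  [object] + [object]

XMLMixin -> Handler -> BaseModel -> Serializer -> YAMLMixin -> Plugin -> Service -> Model -> Registry -> object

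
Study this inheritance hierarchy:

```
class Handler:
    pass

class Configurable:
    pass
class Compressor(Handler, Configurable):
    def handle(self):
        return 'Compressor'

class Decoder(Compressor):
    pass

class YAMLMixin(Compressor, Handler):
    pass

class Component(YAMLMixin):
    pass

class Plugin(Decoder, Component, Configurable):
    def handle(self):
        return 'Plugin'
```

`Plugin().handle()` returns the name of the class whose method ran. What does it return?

L[Plugin] = Plugin + merge(L[Decoder], L[Component], L[Configurable], [Decoder Component Configurable])
  take Decoder:  [Decoder Compressor Handler Configurable object] + [Component YAMLMixin Compressor Handler Configurable object] + [Configurable object] + [Decoder Component Configurable]
  take Component:  [Compressor Handler Configurable object] + [Component YAMLMixin Compressor Handler Configurable object] + [Configurable object] + [Component Configurable]
  take YAMLMixin:  [Compressor Handler Configurable object] + [YAMLMixin Compressor Handler Configurable object] + [Configurable object] + [Configurable]
  take Compressor:  [Compressor Handler Configurable object] + [Compressor Handler Configurable object] + [Configurable object] + [Configurable]
  take Handler:  [Handler Configurable object] + [Handler Configurable object] + [Configurable object] + [Configurable]
  take Configurable:  [Configurable object] + [Configurable object] + [Configurable object] + [Configurable]
  take object:  [object] + [object] + [object]
MRO: Plugin Decoder Component YAMLMixin Compressor Handler Configurable object
handle is defined in: Compressor, Plugin. First along the MRO is Plugin.

Plugin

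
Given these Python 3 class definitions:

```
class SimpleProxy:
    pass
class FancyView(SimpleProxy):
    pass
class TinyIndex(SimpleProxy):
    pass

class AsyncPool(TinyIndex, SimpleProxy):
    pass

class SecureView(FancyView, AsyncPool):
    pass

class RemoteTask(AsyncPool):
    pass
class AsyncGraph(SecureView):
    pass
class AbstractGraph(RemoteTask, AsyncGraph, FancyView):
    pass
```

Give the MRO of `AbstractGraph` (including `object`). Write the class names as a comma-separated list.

AbstractGraph, RemoteTask, AsyncGraph, SecureView, FancyView, AsyncPool, TinyIndex, SimpleProxy, object

L[AbstractGraph] = AbstractGraph + merge(L[RemoteTask], L[AsyncGraph], L[FancyView], [RemoteTask AsyncGraph FancyView])
  take RemoteTask:  [RemoteTask AsyncPool TinyIndex SimpleProxy object] + [AsyncGraph SecureView FancyView AsyncPool TinyIndex SimpleProxy object] + [FancyView SimpleProxy object] + [RemoteTask AsyncGraph FancyView]
  take AsyncGraph:  [AsyncPool TinyIndex SimpleProxy object] + [AsyncGraph SecureView FancyView AsyncPool TinyIndex SimpleProxy object] + [FancyView SimpleProxy object] + [AsyncGraph FancyView]
  take SecureView:  [AsyncPool TinyIndex SimpleProxy object] + [SecureView FancyView AsyncPool TinyIndex SimpleProxy object] + [FancyView SimpleProxy object] + [FancyView]
  take FancyView:  [AsyncPool TinyIndex SimpleProxy object] + [FancyView AsyncPool TinyIndex SimpleProxy object] + [FancyView SimpleProxy object] + [FancyView]
  take AsyncPool:  [AsyncPool TinyIndex SimpleProxy object] + [AsyncPool TinyIndex SimpleProxy object] + [SimpleProxy object]
  take TinyIndex:  [TinyIndex SimpleProxy object] + [TinyIndex SimpleProxy object] + [SimpleProxy object]
  take SimpleProxy:  [SimpleProxy object] + [SimpleProxy object] + [SimpleProxy object]
  take object:  [object] + [object] + [object]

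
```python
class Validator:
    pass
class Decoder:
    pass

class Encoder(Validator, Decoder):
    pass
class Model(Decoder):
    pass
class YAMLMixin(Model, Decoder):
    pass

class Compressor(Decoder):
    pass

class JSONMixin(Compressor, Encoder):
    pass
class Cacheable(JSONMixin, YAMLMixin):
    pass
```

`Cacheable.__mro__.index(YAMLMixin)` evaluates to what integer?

5

L[Cacheable] = Cacheable + merge(L[JSONMixin], L[YAMLMixin], [JSONMixin YAMLMixin])
  take JSONMixin:  [JSONMixin Compressor Encoder Validator Decoder object] + [YAMLMixin Model Decoder object] + [JSONMixin YAMLMixin]
  take Compressor:  [Compressor Encoder Validator Decoder object] + [YAMLMixin Model Decoder object] + [YAMLMixin]
  take Encoder:  [Encoder Validator Decoder object] + [YAMLMixin Model Decoder object] + [YAMLMixin]
  take Validator:  [Validator Decoder object] + [YAMLMixin Model Decoder object] + [YAMLMixin]
  take YAMLMixin:  [Decoder object] + [YAMLMixin Model Decoder object] + [YAMLMixin]
  take Model:  [Decoder object] + [Model Decoder object]
  take Decoder:  [Decoder object] + [Decoder object]
  take object:  [object] + [object]
MRO: Cacheable JSONMixin Compressor Encoder Validator YAMLMixin Model Decoder object
YAMLMixin sits at index 5.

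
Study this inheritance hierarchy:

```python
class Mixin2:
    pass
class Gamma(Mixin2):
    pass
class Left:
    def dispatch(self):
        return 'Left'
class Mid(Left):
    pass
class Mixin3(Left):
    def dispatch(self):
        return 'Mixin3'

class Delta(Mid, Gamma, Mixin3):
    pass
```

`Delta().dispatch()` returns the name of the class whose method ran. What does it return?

L[Delta] = Delta + merge(L[Mid], L[Gamma], L[Mixin3], [Mid Gamma Mixin3])
  take Mid:  [Mid Left object] + [Gamma Mixin2 object] + [Mixin3 Left object] + [Mid Gamma Mixin3]
  take Gamma:  [Left object] + [Gamma Mixin2 object] + [Mixin3 Left object] + [Gamma Mixin3]
  take Mixin2:  [Left object] + [Mixin2 object] + [Mixin3 Left object] + [Mixin3]
  take Mixin3:  [Left object] + [object] + [Mixin3 Left object] + [Mixin3]
  take Left:  [Left object] + [object] + [Left object]
  take object:  [object] + [object] + [object]
MRO: Delta Mid Gamma Mixin2 Mixin3 Left object
dispatch is defined in: Left, Mixin3. First along the MRO is Mixin3.

Mixin3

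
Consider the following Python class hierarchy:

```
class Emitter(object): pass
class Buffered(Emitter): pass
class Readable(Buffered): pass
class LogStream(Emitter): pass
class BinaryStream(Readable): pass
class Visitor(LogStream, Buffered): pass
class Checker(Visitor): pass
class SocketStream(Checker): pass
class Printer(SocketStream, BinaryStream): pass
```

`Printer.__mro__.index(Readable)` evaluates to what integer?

L[Printer] = Printer + merge(L[SocketStream], L[BinaryStream], [SocketStream BinaryStream])
  take SocketStream:  [SocketStream Checker Visitor LogStream Buffered Emitter object] + [BinaryStream Readable Buffered Emitter object] + [SocketStream BinaryStream]
  take Checker:  [Checker Visitor LogStream Buffered Emitter object] + [BinaryStream Readable Buffered Emitter object] + [BinaryStream]
  take Visitor:  [Visitor LogStream Buffered Emitter object] + [BinaryStream Readable Buffered Emitter object] + [BinaryStream]
  take LogStream:  [LogStream Buffered Emitter object] + [BinaryStream Readable Buffered Emitter object] + [BinaryStream]
  take BinaryStream:  [Buffered Emitter object] + [BinaryStream Readable Buffered Emitter object] + [BinaryStream]
  take Readable:  [Buffered Emitter object] + [Readable Buffered Emitter object]
  take Buffered:  [Buffered Emitter object] + [Buffered Emitter object]
  take Emitter:  [Emitter object] + [Emitter object]
  take object:  [object] + [object]
MRO: Printer SocketStream Checker Visitor LogStream BinaryStream Readable Buffered Emitter object
Readable sits at index 6.

6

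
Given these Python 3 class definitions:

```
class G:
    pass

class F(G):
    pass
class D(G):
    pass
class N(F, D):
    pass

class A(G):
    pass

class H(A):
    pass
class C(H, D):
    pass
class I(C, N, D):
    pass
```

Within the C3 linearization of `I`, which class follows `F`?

L[I] = I + merge(L[C], L[N], L[D], [C N D])
  take C:  [C H A D G object] + [N F D G object] + [D G object] + [C N D]
  take H:  [H A D G object] + [N F D G object] + [D G object] + [N D]
  take A:  [A D G object] + [N F D G object] + [D G object] + [N D]
  take N:  [D G object] + [N F D G object] + [D G object] + [N D]
  take F:  [D G object] + [F D G object] + [D G object] + [D]
  take D:  [D G object] + [D G object] + [D G object] + [D]
  take G:  [G object] + [G object] + [G object]
  take object:  [object] + [object] + [object]
MRO: I C H A N F D G object
F is at position 5; next is D.

D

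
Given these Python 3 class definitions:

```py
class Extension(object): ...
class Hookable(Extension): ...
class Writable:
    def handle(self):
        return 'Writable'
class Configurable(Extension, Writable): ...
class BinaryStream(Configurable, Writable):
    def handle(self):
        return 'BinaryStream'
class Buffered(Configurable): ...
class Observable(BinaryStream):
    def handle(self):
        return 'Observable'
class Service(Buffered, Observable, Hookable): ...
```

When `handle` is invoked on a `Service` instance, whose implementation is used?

Observable

L[Service] = Service + merge(L[Buffered], L[Observable], L[Hookable], [Buffered Observable Hookable])
  take Buffered:  [Buffered Configurable Extension Writable object] + [Observable BinaryStream Configurable Extension Writable object] + [Hookable Extension object] + [Buffered Observable Hookable]
  take Observable:  [Configurable Extension Writable object] + [Observable BinaryStream Configurable Extension Writable object] + [Hookable Extension object] + [Observable Hookable]
  take BinaryStream:  [Configurable Extension Writable object] + [BinaryStream Configurable Extension Writable object] + [Hookable Extension object] + [Hookable]
  take Configurable:  [Configurable Extension Writable object] + [Configurable Extension Writable object] + [Hookable Extension object] + [Hookable]
  take Hookable:  [Extension Writable object] + [Extension Writable object] + [Hookable Extension object] + [Hookable]
  take Extension:  [Extension Writable object] + [Extension Writable object] + [Extension object]
  take Writable:  [Writable object] + [Writable object] + [object]
  take object:  [object] + [object] + [object]
MRO: Service Buffered Observable BinaryStream Configurable Hookable Extension Writable object
handle is defined in: BinaryStream, Observable, Writable. First along the MRO is Observable.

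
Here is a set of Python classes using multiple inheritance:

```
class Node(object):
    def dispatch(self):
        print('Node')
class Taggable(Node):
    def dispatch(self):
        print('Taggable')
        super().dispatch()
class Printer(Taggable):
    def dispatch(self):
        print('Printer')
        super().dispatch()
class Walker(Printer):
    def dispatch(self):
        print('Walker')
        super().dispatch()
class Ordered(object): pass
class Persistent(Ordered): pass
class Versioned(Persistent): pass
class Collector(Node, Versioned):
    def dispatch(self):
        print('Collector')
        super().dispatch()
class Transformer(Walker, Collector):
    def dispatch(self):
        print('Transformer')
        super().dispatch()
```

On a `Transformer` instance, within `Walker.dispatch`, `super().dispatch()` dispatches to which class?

Printer

L[Transformer] = Transformer + merge(L[Walker], L[Collector], [Walker Collector])
  take Walker:  [Walker Printer Taggable Node object] + [Collector Node Versioned Persistent Ordered object] + [Walker Collector]
  take Printer:  [Printer Taggable Node object] + [Collector Node Versioned Persistent Ordered object] + [Collector]
  take Taggable:  [Taggable Node object] + [Collector Node Versioned Persistent Ordered object] + [Collector]
  take Collector:  [Node object] + [Collector Node Versioned Persistent Ordered object] + [Collector]
  take Node:  [Node object] + [Node Versioned Persistent Ordered object]
  take Versioned:  [object] + [Versioned Persistent Ordered object]
  take Persistent:  [object] + [Persistent Ordered object]
  take Ordered:  [object] + [Ordered object]
  take object:  [object] + [object]
MRO: Transformer Walker Printer Taggable Collector Node Versioned Persistent Ordered object
super() in Walker.dispatch on a Transformer instance goes to the class after Walker in Transformer's MRO: Printer.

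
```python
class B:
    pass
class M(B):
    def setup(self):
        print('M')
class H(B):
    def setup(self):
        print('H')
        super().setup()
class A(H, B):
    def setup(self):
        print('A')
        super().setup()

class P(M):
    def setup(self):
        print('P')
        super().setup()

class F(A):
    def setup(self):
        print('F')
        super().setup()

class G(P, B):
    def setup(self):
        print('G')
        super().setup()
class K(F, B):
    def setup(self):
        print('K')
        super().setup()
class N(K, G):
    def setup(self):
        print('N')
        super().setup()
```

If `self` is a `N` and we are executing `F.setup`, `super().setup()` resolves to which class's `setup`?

L[N] = N + merge(L[K], L[G], [K G])
  take K:  [K F A H B object] + [G P M B object] + [K G]
  take F:  [F A H B object] + [G P M B object] + [G]
  take A:  [A H B object] + [G P M B object] + [G]
  take H:  [H B object] + [G P M B object] + [G]
  take G:  [B object] + [G P M B object] + [G]
  take P:  [B object] + [P M B object]
  take M:  [B object] + [M B object]
  take B:  [B object] + [B object]
  take object:  [object] + [object]
MRO: N K F A H G P M B object
super() in F.setup on a N instance goes to the class after F in N's MRO: A.

A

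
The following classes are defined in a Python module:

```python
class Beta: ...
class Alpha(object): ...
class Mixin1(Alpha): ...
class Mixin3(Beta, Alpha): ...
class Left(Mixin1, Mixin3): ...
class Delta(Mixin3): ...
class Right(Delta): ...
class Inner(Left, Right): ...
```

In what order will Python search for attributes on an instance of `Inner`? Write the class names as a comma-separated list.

L[Inner] = Inner + merge(L[Left], L[Right], [Left Right])
  take Left:  [Left Mixin1 Mixin3 Beta Alpha object] + [Right Delta Mixin3 Beta Alpha object] + [Left Right]
  take Mixin1:  [Mixin1 Mixin3 Beta Alpha object] + [Right Delta Mixin3 Beta Alpha object] + [Right]
  take Right:  [Mixin3 Beta Alpha object] + [Right Delta Mixin3 Beta Alpha object] + [Right]
  take Delta:  [Mixin3 Beta Alpha object] + [Delta Mixin3 Beta Alpha object]
  take Mixin3:  [Mixin3 Beta Alpha object] + [Mixin3 Beta Alpha object]
  take Beta:  [Beta Alpha object] + [Beta Alpha object]
  take Alpha:  [Alpha object] + [Alpha object]
  take object:  [object] + [object]

Inner, Left, Mixin1, Right, Delta, Mixin3, Beta, Alpha, object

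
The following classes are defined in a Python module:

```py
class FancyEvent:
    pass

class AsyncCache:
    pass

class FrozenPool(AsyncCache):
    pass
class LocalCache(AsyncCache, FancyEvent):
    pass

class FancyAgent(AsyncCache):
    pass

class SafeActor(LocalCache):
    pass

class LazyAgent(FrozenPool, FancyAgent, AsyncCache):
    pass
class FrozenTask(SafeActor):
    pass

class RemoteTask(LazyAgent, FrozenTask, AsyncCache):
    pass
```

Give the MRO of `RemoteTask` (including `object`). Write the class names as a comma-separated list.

L[RemoteTask] = RemoteTask + merge(L[LazyAgent], L[FrozenTask], L[AsyncCache], [LazyAgent FrozenTask AsyncCache])
  take LazyAgent:  [LazyAgent FrozenPool FancyAgent AsyncCache object] + [FrozenTask SafeActor LocalCache AsyncCache FancyEvent object] + [AsyncCache object] + [LazyAgent FrozenTask AsyncCache]
  take FrozenPool:  [FrozenPool FancyAgent AsyncCache object] + [FrozenTask SafeActor LocalCache AsyncCache FancyEvent object] + [AsyncCache object] + [FrozenTask AsyncCache]
  take FancyAgent:  [FancyAgent AsyncCache object] + [FrozenTask SafeActor LocalCache AsyncCache FancyEvent object] + [AsyncCache object] + [FrozenTask AsyncCache]
  take FrozenTask:  [AsyncCache object] + [FrozenTask SafeActor LocalCache AsyncCache FancyEvent object] + [AsyncCache object] + [FrozenTask AsyncCache]
  take SafeActor:  [AsyncCache object] + [SafeActor LocalCache AsyncCache FancyEvent object] + [AsyncCache object] + [AsyncCache]
  take LocalCache:  [AsyncCache object] + [LocalCache AsyncCache FancyEvent object] + [AsyncCache object] + [AsyncCache]
  take AsyncCache:  [AsyncCache object] + [AsyncCache FancyEvent object] + [AsyncCache object] + [AsyncCache]
  take FancyEvent:  [object] + [FancyEvent object] + [object]
  take object:  [object] + [object] + [object]

RemoteTask, LazyAgent, FrozenPool, FancyAgent, FrozenTask, SafeActor, LocalCache, AsyncCache, FancyEvent, object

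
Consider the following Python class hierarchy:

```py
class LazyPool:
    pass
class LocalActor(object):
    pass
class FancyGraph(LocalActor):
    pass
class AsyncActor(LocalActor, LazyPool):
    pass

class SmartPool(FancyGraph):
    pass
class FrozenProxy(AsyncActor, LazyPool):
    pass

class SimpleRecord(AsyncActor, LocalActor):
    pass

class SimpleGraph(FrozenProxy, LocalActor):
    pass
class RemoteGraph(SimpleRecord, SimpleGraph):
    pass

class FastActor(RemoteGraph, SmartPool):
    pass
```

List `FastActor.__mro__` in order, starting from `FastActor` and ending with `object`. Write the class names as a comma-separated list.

FastActor, RemoteGraph, SimpleRecord, SimpleGraph, FrozenProxy, AsyncActor, SmartPool, FancyGraph, LocalActor, LazyPool, object

L[FastActor] = FastActor + merge(L[RemoteGraph], L[SmartPool], [RemoteGraph SmartPool])
  take RemoteGraph:  [RemoteGraph SimpleRecord SimpleGraph FrozenProxy AsyncActor LocalActor LazyPool object] + [SmartPool FancyGraph LocalActor object] + [RemoteGraph SmartPool]
  take SimpleRecord:  [SimpleRecord SimpleGraph FrozenProxy AsyncActor LocalActor LazyPool object] + [SmartPool FancyGraph LocalActor object] + [SmartPool]
  take SimpleGraph:  [SimpleGraph FrozenProxy AsyncActor LocalActor LazyPool object] + [SmartPool FancyGraph LocalActor object] + [SmartPool]
  take FrozenProxy:  [FrozenProxy AsyncActor LocalActor LazyPool object] + [SmartPool FancyGraph LocalActor object] + [SmartPool]
  take AsyncActor:  [AsyncActor LocalActor LazyPool object] + [SmartPool FancyGraph LocalActor object] + [SmartPool]
  take SmartPool:  [LocalActor LazyPool object] + [SmartPool FancyGraph LocalActor object] + [SmartPool]
  take FancyGraph:  [LocalActor LazyPool object] + [FancyGraph LocalActor object]
  take LocalActor:  [LocalActor LazyPool object] + [LocalActor object]
  take LazyPool:  [LazyPool object] + [object]
  take object:  [object] + [object]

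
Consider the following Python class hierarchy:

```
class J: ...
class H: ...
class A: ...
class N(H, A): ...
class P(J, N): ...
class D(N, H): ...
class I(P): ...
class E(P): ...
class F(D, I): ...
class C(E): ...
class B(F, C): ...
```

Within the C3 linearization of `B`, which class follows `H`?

L[B] = B + merge(L[F], L[C], [F C])
  take F:  [F D I P J N H A object] + [C E P J N H A object] + [F C]
  take D:  [D I P J N H A object] + [C E P J N H A object] + [C]
  take I:  [I P J N H A object] + [C E P J N H A object] + [C]
  take C:  [P J N H A object] + [C E P J N H A object] + [C]
  take E:  [P J N H A object] + [E P J N H A object]
  take P:  [P J N H A object] + [P J N H A object]
  take J:  [J N H A object] + [J N H A object]
  take N:  [N H A object] + [N H A object]
  take H:  [H A object] + [H A object]
  take A:  [A object] + [A object]
  take object:  [object] + [object]
MRO: B F D I C E P J N H A object
H is at position 9; next is A.

A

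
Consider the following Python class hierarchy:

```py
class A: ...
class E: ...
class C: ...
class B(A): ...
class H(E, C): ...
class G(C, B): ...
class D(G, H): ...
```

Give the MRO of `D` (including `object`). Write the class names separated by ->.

D -> G -> H -> E -> C -> B -> A -> object

L[D] = D + merge(L[G], L[H], [G H])
  take G:  [G C B A object] + [H E C object] + [G H]
  take H:  [C B A object] + [H E C object] + [H]
  take E:  [C B A object] + [E C object]
  take C:  [C B A object] + [C object]
  take B:  [B A object] + [object]
  take A:  [A object] + [object]
  take object:  [object] + [object]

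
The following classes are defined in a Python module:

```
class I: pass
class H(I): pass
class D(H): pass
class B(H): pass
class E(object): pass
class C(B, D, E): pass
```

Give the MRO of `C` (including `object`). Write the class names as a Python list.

L[C] = C + merge(L[B], L[D], L[E], [B D E])
  take B:  [B H I object] + [D H I object] + [E object] + [B D E]
  take D:  [H I object] + [D H I object] + [E object] + [D E]
  take H:  [H I object] + [H I object] + [E object] + [E]
  take I:  [I object] + [I object] + [E object] + [E]
  take E:  [object] + [object] + [E object] + [E]
  take object:  [object] + [object] + [object]

[C, B, D, H, I, E, object]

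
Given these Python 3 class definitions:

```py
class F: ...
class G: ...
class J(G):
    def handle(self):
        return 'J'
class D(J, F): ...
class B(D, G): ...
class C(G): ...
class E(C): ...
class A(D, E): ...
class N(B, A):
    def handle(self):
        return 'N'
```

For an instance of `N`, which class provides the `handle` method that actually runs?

L[N] = N + merge(L[B], L[A], [B A])
  take B:  [B D J G F object] + [A D J E C G F object] + [B A]
  take A:  [D J G F object] + [A D J E C G F object] + [A]
  take D:  [D J G F object] + [D J E C G F object]
  take J:  [J G F object] + [J E C G F object]
  take E:  [G F object] + [E C G F object]
  take C:  [G F object] + [C G F object]
  take G:  [G F object] + [G F object]
  take F:  [F object] + [F object]
  take object:  [object] + [object]
MRO: N B A D J E C G F object
handle is defined in: J, N. First along the MRO is N.

N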